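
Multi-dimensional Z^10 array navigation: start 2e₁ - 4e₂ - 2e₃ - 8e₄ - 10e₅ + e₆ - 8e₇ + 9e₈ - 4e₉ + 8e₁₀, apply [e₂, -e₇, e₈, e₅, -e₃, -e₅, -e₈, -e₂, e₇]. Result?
(2, -4, -3, -8, -10, 1, -8, 9, -4, 8)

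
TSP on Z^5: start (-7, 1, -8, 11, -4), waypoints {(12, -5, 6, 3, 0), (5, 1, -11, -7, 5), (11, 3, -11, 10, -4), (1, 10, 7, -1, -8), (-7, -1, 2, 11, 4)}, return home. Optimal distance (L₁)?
206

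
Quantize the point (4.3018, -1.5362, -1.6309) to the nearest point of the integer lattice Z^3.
(4, -2, -2)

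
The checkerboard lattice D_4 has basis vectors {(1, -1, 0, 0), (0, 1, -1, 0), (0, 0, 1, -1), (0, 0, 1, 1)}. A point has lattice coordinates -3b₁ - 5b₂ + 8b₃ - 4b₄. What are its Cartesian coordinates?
(-3, -2, 9, -12)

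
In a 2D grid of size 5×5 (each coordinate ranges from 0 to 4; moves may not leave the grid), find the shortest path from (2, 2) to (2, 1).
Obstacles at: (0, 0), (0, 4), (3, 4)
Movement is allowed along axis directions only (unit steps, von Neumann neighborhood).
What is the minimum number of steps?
1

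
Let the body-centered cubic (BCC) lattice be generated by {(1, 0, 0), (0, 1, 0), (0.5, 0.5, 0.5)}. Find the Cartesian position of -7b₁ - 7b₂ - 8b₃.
(-11, -11, -4)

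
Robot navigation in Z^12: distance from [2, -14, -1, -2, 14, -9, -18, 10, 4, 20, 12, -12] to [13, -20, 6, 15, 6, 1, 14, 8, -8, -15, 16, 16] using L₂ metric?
62.0967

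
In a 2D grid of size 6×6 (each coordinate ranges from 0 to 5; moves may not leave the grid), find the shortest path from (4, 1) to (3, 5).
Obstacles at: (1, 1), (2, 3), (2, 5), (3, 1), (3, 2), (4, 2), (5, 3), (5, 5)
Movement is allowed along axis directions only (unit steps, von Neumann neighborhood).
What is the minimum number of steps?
11
(one shortest path: (4, 1) → (4, 0) → (3, 0) → (2, 0) → (2, 1) → (2, 2) → (1, 2) → (1, 3) → (1, 4) → (2, 4) → (3, 4) → (3, 5))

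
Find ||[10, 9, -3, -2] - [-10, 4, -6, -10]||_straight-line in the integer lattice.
22.3159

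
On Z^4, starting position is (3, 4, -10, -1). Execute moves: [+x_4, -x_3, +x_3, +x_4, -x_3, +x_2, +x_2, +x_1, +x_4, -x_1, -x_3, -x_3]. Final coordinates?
(3, 6, -13, 2)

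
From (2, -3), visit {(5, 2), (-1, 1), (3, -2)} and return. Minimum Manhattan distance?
22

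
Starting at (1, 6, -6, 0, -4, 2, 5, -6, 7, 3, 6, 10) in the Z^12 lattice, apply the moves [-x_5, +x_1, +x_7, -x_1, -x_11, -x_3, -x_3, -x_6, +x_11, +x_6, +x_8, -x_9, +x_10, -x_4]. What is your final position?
(1, 6, -8, -1, -5, 2, 6, -5, 6, 4, 6, 10)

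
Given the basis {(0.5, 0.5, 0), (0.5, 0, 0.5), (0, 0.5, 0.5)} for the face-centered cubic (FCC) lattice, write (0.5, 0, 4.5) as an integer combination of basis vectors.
-4b₁ + 5b₂ + 4b₃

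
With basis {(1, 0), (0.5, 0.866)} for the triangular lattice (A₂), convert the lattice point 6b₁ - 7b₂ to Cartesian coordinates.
(2.5, -6.062)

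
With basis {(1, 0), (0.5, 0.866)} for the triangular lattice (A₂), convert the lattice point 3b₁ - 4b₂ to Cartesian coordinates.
(1, -3.464)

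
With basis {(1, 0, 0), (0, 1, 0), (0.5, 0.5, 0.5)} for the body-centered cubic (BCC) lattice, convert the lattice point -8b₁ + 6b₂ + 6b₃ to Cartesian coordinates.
(-5, 9, 3)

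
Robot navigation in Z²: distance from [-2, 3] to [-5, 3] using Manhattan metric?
3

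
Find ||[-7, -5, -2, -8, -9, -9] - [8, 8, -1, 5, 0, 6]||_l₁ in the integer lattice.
66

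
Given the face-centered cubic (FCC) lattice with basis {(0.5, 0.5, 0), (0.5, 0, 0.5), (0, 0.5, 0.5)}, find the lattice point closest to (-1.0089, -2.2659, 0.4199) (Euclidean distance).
(-1, -2.5, 0.5)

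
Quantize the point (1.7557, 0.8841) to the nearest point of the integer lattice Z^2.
(2, 1)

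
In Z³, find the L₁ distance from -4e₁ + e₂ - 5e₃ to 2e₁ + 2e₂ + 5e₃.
17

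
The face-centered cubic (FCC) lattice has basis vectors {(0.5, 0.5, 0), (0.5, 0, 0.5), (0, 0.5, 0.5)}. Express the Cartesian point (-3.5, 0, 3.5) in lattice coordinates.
-7b₁ + 7b₃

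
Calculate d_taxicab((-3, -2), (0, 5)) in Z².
10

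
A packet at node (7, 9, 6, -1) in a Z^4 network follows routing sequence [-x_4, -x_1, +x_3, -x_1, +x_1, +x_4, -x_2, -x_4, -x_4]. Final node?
(6, 8, 7, -3)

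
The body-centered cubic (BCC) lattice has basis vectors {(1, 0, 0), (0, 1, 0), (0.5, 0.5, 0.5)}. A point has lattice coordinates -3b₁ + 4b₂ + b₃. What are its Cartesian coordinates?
(-2.5, 4.5, 0.5)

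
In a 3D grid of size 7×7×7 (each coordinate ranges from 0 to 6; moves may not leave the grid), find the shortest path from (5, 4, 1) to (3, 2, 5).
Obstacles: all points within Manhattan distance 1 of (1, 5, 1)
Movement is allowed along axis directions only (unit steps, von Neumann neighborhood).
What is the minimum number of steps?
8
(one shortest path: (5, 4, 1) → (4, 4, 1) → (3, 4, 1) → (3, 3, 1) → (3, 2, 1) → (3, 2, 2) → (3, 2, 3) → (3, 2, 4) → (3, 2, 5))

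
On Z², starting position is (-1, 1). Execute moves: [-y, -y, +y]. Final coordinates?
(-1, 0)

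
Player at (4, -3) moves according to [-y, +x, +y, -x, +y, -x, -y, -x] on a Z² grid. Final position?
(2, -3)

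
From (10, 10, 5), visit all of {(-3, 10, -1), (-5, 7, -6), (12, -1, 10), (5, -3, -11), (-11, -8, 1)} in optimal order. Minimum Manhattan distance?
111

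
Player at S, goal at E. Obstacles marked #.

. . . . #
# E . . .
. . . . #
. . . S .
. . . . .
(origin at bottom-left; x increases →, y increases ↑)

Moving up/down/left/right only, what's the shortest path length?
4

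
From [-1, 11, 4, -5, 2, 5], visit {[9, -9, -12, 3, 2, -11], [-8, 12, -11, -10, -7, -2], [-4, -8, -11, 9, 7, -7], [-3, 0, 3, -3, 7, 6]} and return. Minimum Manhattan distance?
214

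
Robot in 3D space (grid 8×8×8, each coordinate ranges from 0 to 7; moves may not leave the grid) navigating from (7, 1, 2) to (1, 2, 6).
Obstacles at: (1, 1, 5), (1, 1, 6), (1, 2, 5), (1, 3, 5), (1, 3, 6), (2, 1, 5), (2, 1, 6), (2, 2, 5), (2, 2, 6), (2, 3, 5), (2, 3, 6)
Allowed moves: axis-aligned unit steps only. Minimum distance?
13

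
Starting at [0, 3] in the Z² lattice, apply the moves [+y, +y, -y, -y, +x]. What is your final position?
(1, 3)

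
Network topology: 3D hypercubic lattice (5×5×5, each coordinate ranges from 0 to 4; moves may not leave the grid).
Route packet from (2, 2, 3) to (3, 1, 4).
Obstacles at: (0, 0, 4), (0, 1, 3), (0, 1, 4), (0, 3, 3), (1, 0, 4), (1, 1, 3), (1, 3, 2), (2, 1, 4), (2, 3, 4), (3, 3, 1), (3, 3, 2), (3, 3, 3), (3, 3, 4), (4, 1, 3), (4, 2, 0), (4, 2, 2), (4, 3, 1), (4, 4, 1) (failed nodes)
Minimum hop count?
3
(one shortest path: (2, 2, 3) → (3, 2, 3) → (3, 1, 3) → (3, 1, 4))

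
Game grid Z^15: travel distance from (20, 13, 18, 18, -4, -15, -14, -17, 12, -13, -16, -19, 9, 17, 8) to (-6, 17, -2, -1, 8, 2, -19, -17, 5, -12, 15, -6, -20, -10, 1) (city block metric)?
218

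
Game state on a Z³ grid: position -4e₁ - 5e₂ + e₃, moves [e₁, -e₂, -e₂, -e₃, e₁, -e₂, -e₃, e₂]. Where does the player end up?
(-2, -7, -1)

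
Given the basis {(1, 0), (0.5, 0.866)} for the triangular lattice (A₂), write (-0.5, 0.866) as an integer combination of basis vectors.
-b₁ + b₂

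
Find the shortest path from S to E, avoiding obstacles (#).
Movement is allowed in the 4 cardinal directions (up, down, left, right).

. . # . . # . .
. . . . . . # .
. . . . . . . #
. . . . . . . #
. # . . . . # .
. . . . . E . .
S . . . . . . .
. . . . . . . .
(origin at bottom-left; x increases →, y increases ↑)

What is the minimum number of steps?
6
(one shortest path: (0, 1) → (1, 1) → (2, 1) → (3, 1) → (4, 1) → (5, 1) → (5, 2))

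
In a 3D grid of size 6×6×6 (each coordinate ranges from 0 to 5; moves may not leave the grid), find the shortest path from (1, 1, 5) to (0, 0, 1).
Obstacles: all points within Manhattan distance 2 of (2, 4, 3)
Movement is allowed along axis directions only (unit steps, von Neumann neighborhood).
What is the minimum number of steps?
6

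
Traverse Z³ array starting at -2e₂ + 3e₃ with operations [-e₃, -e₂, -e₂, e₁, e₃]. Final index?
(1, -4, 3)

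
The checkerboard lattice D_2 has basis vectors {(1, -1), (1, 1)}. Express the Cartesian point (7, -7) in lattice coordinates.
7b₁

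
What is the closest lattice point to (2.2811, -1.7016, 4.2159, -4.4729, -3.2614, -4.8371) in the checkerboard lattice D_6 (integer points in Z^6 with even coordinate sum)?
(2, -2, 4, -4, -3, -5)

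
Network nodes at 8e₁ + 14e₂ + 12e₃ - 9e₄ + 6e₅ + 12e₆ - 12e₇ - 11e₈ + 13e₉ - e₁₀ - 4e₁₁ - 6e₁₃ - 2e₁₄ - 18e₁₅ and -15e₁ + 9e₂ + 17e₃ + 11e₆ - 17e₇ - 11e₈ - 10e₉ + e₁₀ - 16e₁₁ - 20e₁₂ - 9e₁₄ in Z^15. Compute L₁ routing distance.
142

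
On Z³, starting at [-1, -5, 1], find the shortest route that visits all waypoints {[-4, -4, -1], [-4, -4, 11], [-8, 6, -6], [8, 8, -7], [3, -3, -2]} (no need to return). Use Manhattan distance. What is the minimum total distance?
75
(one optimal route: (-1, -5, 1) → (-4, -4, 11) → (-4, -4, -1) → (3, -3, -2) → (8, 8, -7) → (-8, 6, -6))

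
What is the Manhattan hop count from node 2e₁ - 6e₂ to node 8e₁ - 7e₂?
7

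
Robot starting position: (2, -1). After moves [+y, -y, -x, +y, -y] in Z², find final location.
(1, -1)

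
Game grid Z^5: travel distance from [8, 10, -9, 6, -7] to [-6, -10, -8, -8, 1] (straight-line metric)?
29.2746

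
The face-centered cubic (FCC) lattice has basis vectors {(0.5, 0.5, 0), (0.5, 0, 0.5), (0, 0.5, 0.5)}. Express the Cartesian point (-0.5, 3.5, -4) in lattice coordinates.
7b₁ - 8b₂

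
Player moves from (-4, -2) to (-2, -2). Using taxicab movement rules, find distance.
2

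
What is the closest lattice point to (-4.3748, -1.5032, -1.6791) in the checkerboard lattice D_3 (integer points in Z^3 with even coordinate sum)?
(-4, -2, -2)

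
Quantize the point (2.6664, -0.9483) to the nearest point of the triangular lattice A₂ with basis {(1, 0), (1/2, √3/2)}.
(2.5, -0.866)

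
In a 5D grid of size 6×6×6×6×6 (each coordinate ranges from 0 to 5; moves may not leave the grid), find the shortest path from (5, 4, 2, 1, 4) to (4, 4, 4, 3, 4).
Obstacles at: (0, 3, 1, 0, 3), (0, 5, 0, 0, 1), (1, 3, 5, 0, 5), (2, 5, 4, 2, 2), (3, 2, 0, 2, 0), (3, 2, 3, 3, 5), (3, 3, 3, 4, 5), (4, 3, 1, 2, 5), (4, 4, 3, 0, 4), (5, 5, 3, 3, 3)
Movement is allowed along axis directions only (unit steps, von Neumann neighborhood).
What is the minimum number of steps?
5
(one shortest path: (5, 4, 2, 1, 4) → (4, 4, 2, 1, 4) → (4, 4, 3, 1, 4) → (4, 4, 4, 1, 4) → (4, 4, 4, 2, 4) → (4, 4, 4, 3, 4))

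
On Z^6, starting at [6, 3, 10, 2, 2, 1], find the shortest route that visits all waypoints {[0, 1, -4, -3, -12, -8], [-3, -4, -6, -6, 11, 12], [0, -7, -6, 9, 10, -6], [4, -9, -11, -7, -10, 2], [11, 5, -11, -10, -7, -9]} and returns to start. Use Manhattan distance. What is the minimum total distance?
266
(one optimal route: (6, 3, 10, 2, 2, 1) → (0, 1, -4, -3, -12, -8) → (11, 5, -11, -10, -7, -9) → (4, -9, -11, -7, -10, 2) → (-3, -4, -6, -6, 11, 12) → (0, -7, -6, 9, 10, -6) → (6, 3, 10, 2, 2, 1))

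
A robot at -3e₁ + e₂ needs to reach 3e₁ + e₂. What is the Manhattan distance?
6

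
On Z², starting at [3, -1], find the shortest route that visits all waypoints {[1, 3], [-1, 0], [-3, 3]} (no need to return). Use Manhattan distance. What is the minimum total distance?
14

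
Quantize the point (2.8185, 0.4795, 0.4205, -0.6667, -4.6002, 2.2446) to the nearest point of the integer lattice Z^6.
(3, 0, 0, -1, -5, 2)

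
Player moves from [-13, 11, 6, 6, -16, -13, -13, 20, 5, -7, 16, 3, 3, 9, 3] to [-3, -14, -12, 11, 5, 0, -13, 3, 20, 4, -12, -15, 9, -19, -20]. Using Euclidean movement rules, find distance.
69.1086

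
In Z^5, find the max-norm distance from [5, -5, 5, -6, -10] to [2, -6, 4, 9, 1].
15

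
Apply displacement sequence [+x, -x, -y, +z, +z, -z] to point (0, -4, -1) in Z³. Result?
(0, -5, 0)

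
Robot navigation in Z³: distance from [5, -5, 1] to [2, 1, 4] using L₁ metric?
12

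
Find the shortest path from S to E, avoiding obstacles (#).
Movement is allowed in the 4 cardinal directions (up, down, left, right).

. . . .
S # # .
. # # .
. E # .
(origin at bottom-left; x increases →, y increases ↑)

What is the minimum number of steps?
3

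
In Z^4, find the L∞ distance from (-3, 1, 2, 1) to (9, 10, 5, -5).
12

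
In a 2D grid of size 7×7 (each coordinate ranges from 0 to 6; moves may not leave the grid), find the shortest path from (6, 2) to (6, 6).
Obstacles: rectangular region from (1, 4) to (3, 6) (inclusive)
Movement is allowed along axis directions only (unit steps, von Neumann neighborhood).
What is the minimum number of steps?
4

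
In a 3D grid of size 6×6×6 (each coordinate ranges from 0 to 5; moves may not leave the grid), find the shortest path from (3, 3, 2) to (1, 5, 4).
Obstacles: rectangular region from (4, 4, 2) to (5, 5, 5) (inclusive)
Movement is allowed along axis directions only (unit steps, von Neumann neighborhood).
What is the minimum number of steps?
6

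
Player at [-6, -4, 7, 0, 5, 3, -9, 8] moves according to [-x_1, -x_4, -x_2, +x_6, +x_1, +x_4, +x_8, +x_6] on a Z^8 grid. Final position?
(-6, -5, 7, 0, 5, 5, -9, 9)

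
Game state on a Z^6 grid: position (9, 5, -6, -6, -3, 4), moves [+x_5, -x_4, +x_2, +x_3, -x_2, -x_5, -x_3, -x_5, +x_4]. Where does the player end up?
(9, 5, -6, -6, -4, 4)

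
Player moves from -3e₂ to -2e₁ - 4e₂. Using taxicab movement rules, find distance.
3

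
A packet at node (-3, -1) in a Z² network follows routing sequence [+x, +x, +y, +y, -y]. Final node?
(-1, 0)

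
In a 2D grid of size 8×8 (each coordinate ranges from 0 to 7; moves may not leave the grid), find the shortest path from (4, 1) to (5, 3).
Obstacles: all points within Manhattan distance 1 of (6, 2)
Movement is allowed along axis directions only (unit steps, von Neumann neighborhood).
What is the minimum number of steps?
3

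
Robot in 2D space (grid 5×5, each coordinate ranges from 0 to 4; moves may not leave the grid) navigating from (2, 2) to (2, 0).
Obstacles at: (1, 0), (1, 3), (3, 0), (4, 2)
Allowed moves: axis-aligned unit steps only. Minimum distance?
2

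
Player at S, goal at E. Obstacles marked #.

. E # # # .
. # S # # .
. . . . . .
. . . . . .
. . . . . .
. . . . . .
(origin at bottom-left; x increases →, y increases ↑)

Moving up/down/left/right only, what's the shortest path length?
6
(one shortest path: (2, 4) → (2, 3) → (1, 3) → (0, 3) → (0, 4) → (0, 5) → (1, 5))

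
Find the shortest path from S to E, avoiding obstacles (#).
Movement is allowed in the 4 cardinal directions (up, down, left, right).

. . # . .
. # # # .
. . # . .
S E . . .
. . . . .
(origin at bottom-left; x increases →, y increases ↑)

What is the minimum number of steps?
1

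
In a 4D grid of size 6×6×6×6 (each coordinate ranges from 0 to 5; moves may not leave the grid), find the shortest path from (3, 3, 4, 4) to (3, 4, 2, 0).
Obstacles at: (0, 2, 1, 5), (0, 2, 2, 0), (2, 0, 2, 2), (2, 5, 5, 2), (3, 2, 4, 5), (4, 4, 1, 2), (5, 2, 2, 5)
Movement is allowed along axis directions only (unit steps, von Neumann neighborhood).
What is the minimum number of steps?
7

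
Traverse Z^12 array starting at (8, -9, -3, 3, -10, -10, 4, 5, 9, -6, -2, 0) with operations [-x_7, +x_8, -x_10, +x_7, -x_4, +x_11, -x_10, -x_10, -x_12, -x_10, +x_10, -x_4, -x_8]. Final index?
(8, -9, -3, 1, -10, -10, 4, 5, 9, -9, -1, -1)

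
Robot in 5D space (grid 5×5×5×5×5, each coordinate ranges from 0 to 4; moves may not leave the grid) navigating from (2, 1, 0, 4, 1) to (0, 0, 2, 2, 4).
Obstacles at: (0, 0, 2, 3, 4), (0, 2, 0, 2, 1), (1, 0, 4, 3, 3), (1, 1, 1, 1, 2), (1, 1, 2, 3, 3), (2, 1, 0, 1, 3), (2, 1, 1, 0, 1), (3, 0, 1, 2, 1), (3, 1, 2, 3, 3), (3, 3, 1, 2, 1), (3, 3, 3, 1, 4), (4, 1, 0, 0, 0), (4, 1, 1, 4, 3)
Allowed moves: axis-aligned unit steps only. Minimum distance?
10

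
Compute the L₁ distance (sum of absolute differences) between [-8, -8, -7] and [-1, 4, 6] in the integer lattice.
32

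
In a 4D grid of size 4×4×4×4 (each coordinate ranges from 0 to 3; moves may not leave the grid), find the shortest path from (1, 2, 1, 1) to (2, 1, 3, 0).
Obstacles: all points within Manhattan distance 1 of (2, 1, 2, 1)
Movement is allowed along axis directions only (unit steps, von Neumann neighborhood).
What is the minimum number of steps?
5
(one shortest path: (1, 2, 1, 1) → (2, 2, 1, 1) → (2, 2, 1, 0) → (2, 2, 2, 0) → (2, 2, 3, 0) → (2, 1, 3, 0))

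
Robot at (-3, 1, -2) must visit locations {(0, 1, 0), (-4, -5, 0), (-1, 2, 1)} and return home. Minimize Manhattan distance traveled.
28
(one optimal route: (-3, 1, -2) → (0, 1, 0) → (-1, 2, 1) → (-4, -5, 0) → (-3, 1, -2))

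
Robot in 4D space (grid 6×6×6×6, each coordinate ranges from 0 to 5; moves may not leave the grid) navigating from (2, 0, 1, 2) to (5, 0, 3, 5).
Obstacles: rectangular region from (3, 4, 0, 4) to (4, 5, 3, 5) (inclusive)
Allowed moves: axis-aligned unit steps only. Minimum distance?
8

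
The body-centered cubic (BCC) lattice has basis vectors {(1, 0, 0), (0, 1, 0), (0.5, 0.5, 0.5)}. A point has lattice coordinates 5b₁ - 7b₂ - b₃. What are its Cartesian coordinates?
(4.5, -7.5, -0.5)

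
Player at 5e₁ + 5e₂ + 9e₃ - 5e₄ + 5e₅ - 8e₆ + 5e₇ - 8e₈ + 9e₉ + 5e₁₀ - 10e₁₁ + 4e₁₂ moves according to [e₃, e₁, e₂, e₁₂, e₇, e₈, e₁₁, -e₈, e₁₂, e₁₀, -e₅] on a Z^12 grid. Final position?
(6, 6, 10, -5, 4, -8, 6, -8, 9, 6, -9, 6)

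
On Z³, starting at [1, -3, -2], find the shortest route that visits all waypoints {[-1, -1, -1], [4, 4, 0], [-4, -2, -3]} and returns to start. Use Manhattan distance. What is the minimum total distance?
36
(one optimal route: (1, -3, -2) → (4, 4, 0) → (-1, -1, -1) → (-4, -2, -3) → (1, -3, -2))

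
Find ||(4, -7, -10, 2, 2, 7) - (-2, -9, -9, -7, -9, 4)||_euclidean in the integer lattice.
15.8745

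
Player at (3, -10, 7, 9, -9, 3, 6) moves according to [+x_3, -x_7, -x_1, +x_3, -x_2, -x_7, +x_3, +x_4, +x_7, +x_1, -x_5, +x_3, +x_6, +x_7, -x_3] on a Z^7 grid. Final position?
(3, -11, 10, 10, -10, 4, 6)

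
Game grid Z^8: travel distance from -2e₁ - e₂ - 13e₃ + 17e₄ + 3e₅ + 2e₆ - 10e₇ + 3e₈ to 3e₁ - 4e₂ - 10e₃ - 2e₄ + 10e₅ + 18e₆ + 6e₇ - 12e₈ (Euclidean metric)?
34.4964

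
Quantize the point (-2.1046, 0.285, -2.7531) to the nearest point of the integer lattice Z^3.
(-2, 0, -3)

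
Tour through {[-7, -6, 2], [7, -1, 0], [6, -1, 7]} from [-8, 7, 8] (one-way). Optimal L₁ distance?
49
(one optimal route: (-8, 7, 8) → (-7, -6, 2) → (7, -1, 0) → (6, -1, 7))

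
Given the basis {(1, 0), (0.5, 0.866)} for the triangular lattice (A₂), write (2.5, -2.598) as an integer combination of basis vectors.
4b₁ - 3b₂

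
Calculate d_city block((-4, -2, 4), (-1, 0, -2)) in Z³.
11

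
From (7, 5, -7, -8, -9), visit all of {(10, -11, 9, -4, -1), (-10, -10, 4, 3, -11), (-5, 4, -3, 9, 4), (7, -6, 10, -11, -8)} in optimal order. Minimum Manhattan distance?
145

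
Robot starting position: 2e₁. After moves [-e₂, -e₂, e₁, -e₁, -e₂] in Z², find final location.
(2, -3)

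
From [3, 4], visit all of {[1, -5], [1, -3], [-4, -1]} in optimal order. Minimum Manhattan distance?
20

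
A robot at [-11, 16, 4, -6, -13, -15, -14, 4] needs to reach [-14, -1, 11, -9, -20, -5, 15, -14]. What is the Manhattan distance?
94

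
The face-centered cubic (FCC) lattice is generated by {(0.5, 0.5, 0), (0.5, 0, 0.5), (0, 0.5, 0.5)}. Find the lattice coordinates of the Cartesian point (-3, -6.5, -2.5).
-7b₁ + b₂ - 6b₃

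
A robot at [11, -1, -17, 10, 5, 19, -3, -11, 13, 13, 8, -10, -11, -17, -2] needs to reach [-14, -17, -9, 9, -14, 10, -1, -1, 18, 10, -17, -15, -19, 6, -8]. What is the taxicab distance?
165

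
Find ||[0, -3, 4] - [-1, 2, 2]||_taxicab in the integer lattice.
8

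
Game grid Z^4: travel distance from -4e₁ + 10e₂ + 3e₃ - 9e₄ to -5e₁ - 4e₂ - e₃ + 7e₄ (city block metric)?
35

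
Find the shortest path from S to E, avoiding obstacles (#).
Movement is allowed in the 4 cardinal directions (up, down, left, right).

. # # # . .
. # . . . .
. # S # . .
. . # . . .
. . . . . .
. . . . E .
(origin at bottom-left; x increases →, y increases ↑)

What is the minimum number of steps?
7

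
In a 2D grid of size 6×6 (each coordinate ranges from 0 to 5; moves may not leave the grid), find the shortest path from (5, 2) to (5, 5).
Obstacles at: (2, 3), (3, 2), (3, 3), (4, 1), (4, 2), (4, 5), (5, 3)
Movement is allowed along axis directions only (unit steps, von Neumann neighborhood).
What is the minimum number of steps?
15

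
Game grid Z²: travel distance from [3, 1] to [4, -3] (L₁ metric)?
5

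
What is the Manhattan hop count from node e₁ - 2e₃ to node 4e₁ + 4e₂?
9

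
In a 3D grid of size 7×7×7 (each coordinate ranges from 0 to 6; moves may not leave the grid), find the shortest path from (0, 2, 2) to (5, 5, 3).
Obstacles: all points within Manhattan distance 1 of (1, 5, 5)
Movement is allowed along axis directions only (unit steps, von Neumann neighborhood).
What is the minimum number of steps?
9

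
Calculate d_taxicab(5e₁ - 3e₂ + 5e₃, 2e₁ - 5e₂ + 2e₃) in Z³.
8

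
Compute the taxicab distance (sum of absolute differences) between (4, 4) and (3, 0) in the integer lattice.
5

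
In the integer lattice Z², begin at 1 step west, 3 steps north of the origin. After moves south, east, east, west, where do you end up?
(0, 2)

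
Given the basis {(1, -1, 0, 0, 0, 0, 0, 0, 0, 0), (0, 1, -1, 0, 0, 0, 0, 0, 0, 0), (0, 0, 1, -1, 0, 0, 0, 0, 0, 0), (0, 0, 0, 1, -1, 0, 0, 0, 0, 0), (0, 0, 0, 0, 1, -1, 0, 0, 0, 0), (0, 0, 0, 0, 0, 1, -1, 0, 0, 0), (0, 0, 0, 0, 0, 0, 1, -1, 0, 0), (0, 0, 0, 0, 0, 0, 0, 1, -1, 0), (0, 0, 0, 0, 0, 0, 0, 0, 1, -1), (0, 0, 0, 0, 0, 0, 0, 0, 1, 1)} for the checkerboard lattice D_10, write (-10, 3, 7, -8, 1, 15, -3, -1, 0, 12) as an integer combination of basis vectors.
-10b₁ - 7b₂ - 8b₄ - 7b₅ + 8b₆ + 5b₇ + 4b₈ - 4b₉ + 8b₁₀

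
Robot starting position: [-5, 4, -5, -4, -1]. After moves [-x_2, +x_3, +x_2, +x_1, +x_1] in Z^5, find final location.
(-3, 4, -4, -4, -1)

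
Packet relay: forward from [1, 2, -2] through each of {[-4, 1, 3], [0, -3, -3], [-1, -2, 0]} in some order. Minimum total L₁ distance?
21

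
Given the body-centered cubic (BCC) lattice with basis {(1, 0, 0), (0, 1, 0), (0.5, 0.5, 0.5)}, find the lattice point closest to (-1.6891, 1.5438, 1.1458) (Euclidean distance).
(-1.5, 1.5, 1.5)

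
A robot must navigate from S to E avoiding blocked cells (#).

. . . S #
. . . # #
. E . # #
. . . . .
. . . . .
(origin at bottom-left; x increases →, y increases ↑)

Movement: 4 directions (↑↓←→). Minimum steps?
4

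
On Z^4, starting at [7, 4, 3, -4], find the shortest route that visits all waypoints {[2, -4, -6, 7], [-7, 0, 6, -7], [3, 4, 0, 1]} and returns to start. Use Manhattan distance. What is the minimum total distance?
96
(one optimal route: (7, 4, 3, -4) → (-7, 0, 6, -7) → (2, -4, -6, 7) → (3, 4, 0, 1) → (7, 4, 3, -4))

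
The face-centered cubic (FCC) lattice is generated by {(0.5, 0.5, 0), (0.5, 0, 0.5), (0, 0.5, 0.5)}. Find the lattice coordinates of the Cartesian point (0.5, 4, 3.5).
b₁ + 7b₃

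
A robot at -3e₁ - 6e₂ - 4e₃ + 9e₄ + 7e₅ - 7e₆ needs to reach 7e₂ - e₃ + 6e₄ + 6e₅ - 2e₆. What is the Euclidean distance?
14.8997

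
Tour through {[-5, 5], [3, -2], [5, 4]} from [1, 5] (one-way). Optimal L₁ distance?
25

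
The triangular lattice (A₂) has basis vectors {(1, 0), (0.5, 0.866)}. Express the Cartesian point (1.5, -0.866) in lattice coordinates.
2b₁ - b₂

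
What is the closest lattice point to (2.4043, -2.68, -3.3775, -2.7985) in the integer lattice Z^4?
(2, -3, -3, -3)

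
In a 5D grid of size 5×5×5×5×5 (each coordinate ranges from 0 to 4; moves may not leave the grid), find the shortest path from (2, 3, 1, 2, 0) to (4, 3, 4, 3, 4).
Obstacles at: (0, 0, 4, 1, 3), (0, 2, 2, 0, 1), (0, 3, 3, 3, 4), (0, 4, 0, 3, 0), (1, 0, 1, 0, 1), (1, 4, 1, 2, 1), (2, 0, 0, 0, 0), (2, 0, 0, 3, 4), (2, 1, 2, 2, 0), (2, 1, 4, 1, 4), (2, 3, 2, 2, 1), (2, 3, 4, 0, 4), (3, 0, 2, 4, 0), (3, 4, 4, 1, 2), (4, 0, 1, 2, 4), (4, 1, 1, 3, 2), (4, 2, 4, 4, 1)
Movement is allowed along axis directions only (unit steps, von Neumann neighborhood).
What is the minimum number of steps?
10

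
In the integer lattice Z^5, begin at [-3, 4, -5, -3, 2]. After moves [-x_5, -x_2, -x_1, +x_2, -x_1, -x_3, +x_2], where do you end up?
(-5, 5, -6, -3, 1)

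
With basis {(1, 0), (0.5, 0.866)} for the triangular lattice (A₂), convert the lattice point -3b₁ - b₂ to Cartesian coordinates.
(-3.5, -0.866)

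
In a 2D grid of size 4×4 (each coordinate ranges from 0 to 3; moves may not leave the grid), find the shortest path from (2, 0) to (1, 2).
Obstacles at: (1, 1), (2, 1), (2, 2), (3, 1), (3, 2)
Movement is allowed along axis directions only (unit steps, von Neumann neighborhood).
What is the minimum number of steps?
5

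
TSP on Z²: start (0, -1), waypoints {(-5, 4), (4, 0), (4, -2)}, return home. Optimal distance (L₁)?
30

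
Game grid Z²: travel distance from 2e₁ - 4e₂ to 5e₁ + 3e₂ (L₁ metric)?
10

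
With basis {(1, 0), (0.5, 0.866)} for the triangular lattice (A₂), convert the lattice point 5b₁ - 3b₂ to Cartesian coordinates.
(3.5, -2.598)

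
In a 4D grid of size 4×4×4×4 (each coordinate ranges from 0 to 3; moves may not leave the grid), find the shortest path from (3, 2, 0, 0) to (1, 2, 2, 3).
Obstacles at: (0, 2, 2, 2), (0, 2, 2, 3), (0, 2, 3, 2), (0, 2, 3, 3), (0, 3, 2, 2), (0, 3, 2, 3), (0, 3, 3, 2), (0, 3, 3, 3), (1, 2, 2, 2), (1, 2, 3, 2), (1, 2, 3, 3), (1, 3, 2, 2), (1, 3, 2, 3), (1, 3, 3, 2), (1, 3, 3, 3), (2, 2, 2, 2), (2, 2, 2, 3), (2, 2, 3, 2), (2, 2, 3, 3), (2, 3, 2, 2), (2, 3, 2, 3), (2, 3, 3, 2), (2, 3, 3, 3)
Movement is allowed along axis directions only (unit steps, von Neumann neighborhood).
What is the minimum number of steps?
7
(one shortest path: (3, 2, 0, 0) → (2, 2, 0, 0) → (1, 2, 0, 0) → (1, 2, 1, 0) → (1, 2, 1, 1) → (1, 2, 1, 2) → (1, 2, 1, 3) → (1, 2, 2, 3))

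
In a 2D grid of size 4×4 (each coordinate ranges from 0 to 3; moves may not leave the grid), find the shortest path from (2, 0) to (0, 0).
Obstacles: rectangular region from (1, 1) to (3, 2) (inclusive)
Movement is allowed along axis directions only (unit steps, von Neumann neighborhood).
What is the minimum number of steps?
2
(one shortest path: (2, 0) → (1, 0) → (0, 0))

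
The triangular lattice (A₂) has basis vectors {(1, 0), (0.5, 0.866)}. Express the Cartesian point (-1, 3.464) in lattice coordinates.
-3b₁ + 4b₂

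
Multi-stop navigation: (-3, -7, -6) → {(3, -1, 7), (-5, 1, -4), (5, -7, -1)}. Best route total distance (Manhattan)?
49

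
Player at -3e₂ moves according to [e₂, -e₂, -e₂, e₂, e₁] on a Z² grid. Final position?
(1, -3)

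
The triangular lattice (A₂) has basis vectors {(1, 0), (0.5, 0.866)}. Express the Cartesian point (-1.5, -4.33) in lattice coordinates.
b₁ - 5b₂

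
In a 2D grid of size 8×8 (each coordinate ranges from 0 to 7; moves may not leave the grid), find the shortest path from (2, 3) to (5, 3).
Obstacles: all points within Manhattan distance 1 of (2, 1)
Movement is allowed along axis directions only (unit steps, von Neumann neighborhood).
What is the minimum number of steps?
3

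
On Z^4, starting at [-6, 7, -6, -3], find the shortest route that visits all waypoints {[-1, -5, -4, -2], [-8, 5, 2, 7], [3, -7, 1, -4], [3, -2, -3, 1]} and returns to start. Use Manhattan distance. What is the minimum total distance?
98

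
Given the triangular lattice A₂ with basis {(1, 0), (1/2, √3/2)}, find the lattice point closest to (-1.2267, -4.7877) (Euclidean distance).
(-1, -5.196)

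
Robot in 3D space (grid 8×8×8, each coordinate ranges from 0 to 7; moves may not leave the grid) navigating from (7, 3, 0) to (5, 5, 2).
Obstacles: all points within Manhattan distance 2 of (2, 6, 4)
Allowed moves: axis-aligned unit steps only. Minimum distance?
6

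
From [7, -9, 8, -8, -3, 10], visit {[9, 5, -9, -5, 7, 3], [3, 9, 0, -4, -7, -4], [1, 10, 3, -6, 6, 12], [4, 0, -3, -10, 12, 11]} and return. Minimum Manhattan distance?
196
(one optimal route: (7, -9, 8, -8, -3, 10) → (1, 10, 3, -6, 6, 12) → (3, 9, 0, -4, -7, -4) → (9, 5, -9, -5, 7, 3) → (4, 0, -3, -10, 12, 11) → (7, -9, 8, -8, -3, 10))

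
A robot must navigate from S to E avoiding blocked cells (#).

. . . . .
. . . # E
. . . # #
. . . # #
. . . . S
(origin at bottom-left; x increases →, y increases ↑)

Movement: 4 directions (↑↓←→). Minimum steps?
9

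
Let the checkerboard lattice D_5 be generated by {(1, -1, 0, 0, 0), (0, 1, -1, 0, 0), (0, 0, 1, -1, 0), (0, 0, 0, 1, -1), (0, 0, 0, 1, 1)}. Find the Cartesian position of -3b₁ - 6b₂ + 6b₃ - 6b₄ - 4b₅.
(-3, -3, 12, -16, 2)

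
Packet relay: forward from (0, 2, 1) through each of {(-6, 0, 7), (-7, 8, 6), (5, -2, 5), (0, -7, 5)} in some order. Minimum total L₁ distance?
48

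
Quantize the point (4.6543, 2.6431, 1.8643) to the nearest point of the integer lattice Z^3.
(5, 3, 2)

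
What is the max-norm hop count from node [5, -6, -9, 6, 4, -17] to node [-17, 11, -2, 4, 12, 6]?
23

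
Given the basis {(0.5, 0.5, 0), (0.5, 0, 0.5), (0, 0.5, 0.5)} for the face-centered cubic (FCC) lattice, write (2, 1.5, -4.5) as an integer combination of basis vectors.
8b₁ - 4b₂ - 5b₃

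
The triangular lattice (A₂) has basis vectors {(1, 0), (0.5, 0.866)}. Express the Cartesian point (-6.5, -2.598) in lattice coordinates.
-5b₁ - 3b₂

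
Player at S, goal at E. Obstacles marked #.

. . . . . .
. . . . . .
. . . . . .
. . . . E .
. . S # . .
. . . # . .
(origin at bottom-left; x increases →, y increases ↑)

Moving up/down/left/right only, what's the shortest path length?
3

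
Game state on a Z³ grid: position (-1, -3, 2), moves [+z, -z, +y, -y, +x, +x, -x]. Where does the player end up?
(0, -3, 2)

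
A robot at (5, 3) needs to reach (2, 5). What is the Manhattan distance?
5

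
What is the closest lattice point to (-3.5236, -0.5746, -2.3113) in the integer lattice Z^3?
(-4, -1, -2)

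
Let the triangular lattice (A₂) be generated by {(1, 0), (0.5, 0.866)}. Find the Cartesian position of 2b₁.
(2, 0)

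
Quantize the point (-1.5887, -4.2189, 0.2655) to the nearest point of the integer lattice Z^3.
(-2, -4, 0)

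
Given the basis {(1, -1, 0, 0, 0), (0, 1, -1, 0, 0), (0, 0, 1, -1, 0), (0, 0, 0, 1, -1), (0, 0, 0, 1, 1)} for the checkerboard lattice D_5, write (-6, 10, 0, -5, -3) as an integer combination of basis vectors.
-6b₁ + 4b₂ + 4b₃ + b₄ - 2b₅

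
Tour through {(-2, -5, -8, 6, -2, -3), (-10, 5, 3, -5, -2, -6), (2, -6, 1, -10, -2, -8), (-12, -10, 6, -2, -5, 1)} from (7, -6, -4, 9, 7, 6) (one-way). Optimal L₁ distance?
135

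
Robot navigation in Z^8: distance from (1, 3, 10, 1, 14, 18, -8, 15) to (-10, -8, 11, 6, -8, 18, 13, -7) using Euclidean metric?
40.9512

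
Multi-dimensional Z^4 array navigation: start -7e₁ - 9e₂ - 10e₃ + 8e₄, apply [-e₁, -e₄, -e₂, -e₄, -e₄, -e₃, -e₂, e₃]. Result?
(-8, -11, -10, 5)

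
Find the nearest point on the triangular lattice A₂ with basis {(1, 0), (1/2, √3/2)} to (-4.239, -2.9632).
(-4.5, -2.598)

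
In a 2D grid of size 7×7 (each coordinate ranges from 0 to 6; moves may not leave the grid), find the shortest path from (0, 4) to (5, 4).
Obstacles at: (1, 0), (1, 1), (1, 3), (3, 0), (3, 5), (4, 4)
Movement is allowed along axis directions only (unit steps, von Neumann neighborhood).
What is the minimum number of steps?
7
(one shortest path: (0, 4) → (1, 4) → (2, 4) → (3, 4) → (3, 3) → (4, 3) → (5, 3) → (5, 4))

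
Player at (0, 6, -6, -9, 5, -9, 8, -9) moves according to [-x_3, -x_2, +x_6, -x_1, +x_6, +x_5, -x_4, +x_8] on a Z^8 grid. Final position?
(-1, 5, -7, -10, 6, -7, 8, -8)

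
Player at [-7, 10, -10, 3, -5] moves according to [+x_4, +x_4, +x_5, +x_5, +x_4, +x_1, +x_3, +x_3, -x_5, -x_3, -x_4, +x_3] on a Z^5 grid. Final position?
(-6, 10, -8, 5, -4)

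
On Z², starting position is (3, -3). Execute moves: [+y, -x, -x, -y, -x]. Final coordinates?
(0, -3)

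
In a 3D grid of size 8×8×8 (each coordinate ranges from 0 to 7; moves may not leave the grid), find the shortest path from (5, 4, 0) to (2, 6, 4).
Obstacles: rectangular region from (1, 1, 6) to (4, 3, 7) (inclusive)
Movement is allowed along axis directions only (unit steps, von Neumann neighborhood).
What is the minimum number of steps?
9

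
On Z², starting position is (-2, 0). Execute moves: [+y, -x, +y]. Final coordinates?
(-3, 2)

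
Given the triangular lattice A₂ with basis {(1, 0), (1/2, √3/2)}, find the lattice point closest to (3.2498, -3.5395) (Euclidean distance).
(3, -3.464)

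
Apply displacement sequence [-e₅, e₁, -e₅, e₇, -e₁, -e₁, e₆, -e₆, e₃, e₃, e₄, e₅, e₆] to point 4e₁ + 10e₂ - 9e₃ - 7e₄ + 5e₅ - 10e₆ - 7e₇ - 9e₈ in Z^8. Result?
(3, 10, -7, -6, 4, -9, -6, -9)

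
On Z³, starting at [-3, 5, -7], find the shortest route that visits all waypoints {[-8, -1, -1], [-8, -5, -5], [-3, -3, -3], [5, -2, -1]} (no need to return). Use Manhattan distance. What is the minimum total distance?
43
(one optimal route: (-3, 5, -7) → (-3, -3, -3) → (-8, -5, -5) → (-8, -1, -1) → (5, -2, -1))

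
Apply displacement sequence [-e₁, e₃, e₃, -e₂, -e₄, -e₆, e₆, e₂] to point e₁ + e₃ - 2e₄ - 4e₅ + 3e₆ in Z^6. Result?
(0, 0, 3, -3, -4, 3)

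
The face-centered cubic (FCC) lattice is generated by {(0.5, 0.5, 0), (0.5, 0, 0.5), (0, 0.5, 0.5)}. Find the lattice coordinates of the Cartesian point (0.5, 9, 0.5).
9b₁ - 8b₂ + 9b₃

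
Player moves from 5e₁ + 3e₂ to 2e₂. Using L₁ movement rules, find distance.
6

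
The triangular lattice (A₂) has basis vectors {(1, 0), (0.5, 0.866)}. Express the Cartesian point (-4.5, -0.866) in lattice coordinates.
-4b₁ - b₂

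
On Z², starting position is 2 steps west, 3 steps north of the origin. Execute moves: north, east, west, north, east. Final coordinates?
(-1, 5)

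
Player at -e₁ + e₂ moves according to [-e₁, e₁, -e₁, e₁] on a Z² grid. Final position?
(-1, 1)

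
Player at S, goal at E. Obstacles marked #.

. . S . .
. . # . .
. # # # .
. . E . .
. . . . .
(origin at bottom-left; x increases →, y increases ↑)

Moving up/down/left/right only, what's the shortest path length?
7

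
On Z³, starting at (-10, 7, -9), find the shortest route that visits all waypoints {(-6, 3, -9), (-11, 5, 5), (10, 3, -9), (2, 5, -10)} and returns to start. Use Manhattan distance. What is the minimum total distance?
80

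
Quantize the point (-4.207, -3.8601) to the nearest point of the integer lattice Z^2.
(-4, -4)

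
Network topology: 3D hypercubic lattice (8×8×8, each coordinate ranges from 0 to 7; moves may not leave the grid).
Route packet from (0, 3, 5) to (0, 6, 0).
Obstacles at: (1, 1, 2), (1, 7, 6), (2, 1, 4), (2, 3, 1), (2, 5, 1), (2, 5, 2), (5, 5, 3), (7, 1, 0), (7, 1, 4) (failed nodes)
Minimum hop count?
8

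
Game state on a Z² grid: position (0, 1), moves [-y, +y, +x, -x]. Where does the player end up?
(0, 1)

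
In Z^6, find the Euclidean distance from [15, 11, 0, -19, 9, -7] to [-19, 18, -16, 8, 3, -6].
47.1911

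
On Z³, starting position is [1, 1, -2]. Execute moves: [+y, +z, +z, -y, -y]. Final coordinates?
(1, 0, 0)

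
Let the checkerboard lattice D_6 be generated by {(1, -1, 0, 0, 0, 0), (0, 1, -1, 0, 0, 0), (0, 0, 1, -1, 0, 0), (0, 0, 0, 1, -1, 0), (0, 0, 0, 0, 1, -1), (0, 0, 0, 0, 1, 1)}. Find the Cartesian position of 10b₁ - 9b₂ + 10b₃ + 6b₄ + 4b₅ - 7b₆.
(10, -19, 19, -4, -9, -11)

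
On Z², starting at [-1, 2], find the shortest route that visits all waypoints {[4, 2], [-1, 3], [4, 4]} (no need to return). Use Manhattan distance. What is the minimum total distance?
9
(one optimal route: (-1, 2) → (-1, 3) → (4, 2) → (4, 4))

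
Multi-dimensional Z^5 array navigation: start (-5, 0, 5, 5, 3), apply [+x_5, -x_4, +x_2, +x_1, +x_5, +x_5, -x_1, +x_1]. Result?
(-4, 1, 5, 4, 6)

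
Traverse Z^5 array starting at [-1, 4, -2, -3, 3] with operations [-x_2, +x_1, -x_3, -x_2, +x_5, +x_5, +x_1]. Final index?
(1, 2, -3, -3, 5)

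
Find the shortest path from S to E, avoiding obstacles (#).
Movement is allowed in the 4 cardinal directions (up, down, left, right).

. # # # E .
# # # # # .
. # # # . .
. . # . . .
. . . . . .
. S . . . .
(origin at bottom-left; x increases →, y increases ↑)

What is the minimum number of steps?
10
(one shortest path: (1, 0) → (2, 0) → (3, 0) → (4, 0) → (5, 0) → (5, 1) → (5, 2) → (5, 3) → (5, 4) → (5, 5) → (4, 5))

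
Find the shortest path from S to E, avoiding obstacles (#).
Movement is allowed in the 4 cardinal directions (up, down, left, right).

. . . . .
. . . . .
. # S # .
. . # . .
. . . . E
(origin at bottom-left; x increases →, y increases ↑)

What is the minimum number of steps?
6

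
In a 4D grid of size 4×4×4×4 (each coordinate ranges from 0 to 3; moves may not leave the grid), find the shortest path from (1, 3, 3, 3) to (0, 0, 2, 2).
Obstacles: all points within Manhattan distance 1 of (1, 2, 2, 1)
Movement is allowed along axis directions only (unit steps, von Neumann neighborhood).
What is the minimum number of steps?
6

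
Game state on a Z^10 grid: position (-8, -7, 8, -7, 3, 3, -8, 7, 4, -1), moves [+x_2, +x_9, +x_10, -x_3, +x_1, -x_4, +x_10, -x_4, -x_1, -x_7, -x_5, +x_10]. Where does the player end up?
(-8, -6, 7, -9, 2, 3, -9, 7, 5, 2)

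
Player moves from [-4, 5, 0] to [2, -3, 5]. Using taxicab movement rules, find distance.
19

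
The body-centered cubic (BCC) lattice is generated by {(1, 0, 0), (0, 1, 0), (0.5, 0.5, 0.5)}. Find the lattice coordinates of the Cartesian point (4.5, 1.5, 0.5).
4b₁ + b₂ + b₃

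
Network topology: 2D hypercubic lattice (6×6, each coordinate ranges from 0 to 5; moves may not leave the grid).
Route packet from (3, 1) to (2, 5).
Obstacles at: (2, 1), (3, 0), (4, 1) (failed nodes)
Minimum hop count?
5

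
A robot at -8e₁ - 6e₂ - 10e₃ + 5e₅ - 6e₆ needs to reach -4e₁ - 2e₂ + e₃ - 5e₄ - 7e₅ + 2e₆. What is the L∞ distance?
12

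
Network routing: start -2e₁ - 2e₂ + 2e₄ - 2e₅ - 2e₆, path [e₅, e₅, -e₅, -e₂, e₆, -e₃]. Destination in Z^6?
(-2, -3, -1, 2, -1, -1)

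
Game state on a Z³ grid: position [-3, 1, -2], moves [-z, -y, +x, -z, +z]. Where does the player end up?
(-2, 0, -3)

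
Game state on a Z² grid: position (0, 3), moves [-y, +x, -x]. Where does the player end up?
(0, 2)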